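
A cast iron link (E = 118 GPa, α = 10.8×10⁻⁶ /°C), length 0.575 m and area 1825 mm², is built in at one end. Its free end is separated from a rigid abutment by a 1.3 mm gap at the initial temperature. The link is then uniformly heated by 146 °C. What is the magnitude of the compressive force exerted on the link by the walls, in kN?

P ≈ 0 kN

Unrestrained expansion: δ_free = αΔT L = 10.8×10⁻⁶ × 146 × 575 = 0.9067 mm.
This is smaller than the 1.3 mm clearance, so the link expands freely without reaching the stop — the stress is zero.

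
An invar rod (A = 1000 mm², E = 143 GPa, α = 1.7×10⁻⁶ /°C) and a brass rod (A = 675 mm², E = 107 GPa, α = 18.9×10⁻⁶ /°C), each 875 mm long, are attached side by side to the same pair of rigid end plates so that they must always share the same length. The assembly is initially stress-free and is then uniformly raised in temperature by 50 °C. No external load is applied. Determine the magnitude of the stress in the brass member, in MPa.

σ ≈ 61.1 MPa (compressive)

Both members must finish at the same length. With the larger α, the brass tends to over-expand; the plates restrain it, putting the brass in compression and the invar in tension. With no external load the two internal forces are equal and opposite, magnitude P.
Equating the net (thermal + elastic) strains gives |α₁ − α₂|·ΔT = P·[1/(A₁E₁) + 1/(A₂E₂)].
|α₁ − α₂|·ΔT = 17.2×10⁻⁶ × 50 = 0.00086.
1/(A₁E₁) + 1/(A₂E₂) = 1/(1000×143×10³) + 1/(675×107×10³) = 2.084×10⁻⁸ N⁻¹.
P = 0.00086 / 2.084×10⁻⁸ = 41270 N = 41.27 kN.
σ_{brass} = P/A₂ = 41270/675 = 61.14 MPa, compressive.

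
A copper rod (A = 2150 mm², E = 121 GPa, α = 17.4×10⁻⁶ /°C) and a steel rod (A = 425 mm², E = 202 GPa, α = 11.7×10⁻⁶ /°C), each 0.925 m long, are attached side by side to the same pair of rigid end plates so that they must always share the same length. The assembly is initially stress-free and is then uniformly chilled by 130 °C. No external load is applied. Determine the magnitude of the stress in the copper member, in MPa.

σ ≈ 22.2 MPa (tensile)

Equilibrium of a rigid end plate with no external load gives equal and opposite internal forces ±P in the two members. Since α_{copper} > α_{steel}, cooling drives the copper into tension and the steel into compression.
Compatibility of the two members (thermal + elastic change equal): (α₁ − α₂)ΔT = P·[1/(A₁E₁) + 1/(A₂E₂)].
|α₁ − α₂|·ΔT = 5.7×10⁻⁶ × 130 = 0.000741.
1/(A₁E₁) + 1/(A₂E₂) = 1/(2150×121×10³) + 1/(425×202×10³) = 1.549×10⁻⁸ N⁻¹.
So P = 0.000741 / 1.549×10⁻⁸ = 47.83 kN.
σ_{copper} = P/A₁ = 47830/2150 = 22.25 MPa, tensile.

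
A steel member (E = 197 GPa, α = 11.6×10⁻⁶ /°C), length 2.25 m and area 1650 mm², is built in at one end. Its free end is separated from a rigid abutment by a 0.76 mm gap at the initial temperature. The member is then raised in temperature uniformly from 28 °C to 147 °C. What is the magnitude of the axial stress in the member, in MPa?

Free thermal elongation = αΔT L = 11.6×10⁻⁶ × 119 × 2250 = 3.106 mm.
After closing the 0.76 mm clearance, 3.106 − 0.76 = 2.346 mm of expansion remains to be suppressed by the wall.
Compatibility: PL/(AE) = 2.346 mm, so σ = P/A = E × (2.346/2250) = 205.4 MPa.

σ ≈ 205 MPa (compressive)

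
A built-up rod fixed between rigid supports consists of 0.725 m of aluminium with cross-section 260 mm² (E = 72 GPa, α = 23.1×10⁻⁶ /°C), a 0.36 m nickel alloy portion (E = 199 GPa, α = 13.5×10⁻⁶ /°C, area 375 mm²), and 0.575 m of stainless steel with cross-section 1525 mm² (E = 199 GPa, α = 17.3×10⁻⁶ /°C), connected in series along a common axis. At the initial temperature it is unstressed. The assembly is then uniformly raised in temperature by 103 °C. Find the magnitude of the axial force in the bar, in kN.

P ≈ 71.5 kN (compressive)

If the supports were absent, the total length change would be Σ αᵢΔT Lᵢ = 23.1×10⁻⁶×103×725 + 13.5×10⁻⁶×103×360 + 17.3×10⁻⁶×103×575 = 3.25 mm.
The rigid supports impose zero overall length change; the single axial force P common to all segments must satisfy P Σ Lᵢ/(AᵢEᵢ) = δ_free.
The series flexibility is Σ Lᵢ/(AᵢEᵢ) = 725/(260×72×10³) + 360/(375×199×10³) + 575/(1525×199×10³) = 4.545×10⁻⁵ mm/N.
So P = 3.25 / 4.545×10⁻⁵ = 71.51 kN, compressive.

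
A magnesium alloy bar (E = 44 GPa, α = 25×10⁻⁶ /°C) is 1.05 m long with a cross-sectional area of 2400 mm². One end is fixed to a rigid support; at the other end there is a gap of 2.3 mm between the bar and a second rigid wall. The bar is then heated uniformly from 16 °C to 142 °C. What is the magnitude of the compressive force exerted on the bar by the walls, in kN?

P ≈ 101 kN

Free thermal elongation = αΔT L = 25×10⁻⁶ × 126 × 1050 = 3.307 mm.
The gap closes (δ_free > 2.3 mm) and the wall then resists a further 3.307 − 2.3 = 1.007 mm of expansion.
So σ = E(δ_free − g)/L = 44×10³ × 1.007/1050 = 42.22 MPa.
Force on the wall = σA = 42.22 × 2400 mm² = 101.3 kN.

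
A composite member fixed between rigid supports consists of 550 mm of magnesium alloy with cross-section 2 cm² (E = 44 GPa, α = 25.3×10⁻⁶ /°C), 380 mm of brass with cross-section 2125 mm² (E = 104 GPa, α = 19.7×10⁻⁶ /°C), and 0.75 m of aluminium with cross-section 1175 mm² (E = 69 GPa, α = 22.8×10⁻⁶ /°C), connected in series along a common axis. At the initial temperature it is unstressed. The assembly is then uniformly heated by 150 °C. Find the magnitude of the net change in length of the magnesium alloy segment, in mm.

|ΔL| ≈ 2.83 mm

Free thermal expansion of the whole bar: Σ αᵢΔT Lᵢ = 25.3×10⁻⁶×150×550 + 19.7×10⁻⁶×150×380 + 22.8×10⁻⁶×150×750 = 5.775 mm.
The walls prevent any net length change, so an axial force P (same in every segment) develops. Compatibility: P · Σ Lᵢ/(AᵢEᵢ) = δ_free.
The series flexibility is Σ Lᵢ/(AᵢEᵢ) = 550/(200×44×10³) + 380/(2125×104×10³) + 750/(1175×69×10³) = 7.347×10⁻⁵ mm/N.
So P = 5.775 / 7.347×10⁻⁵ = 78.61 kN, compressive.
For the magnesium alloy segment, free thermal change = 25.3×10⁻⁶×150×550 = 2.087 mm and elastic change from P = 78610×550/(200×44×10³) = 4.913 mm; these oppose, so the net change is 2.83 mm (segment shortens).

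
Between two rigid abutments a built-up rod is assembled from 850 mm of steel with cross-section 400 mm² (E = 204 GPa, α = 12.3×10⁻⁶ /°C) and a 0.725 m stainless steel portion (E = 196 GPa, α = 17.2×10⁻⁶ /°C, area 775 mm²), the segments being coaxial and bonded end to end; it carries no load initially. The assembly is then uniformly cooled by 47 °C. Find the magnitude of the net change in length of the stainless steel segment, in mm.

|ΔL| ≈ 0.248 mm

Free thermal contraction of the whole bar: Σ αᵢΔT Lᵢ = 12.3×10⁻⁶×47×850 + 17.2×10⁻⁶×47×725 = 1.077 mm.
The rigid supports impose zero overall length change; the single axial force P common to all segments must satisfy P Σ Lᵢ/(AᵢEᵢ) = δ_free.
Σ Lᵢ/(AᵢEᵢ) = 850/(400×204×10³) + 725/(775×196×10³) = 1.519×10⁻⁵ mm/N.
Hence P = δ_free / Σ(L/AE) = 1.077/1.519×10⁻⁵ = 70.94 kN (tensile).
For the stainless steel segment, free thermal change = 17.2×10⁻⁶×47×725 = 0.5861 mm and elastic change from P = 70940×725/(775×196×10³) = 0.3386 mm; these oppose, so the net change is 0.248 mm (segment shortens).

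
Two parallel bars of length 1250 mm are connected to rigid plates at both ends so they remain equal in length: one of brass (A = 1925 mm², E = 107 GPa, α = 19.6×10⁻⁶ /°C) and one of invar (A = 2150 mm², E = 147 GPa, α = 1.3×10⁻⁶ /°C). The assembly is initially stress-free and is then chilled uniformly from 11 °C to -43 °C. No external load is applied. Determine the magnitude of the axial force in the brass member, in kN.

P ≈ 123 kN (tensile in the brass)

Equilibrium of a rigid end plate with no external load gives equal and opposite internal forces ±P in the two members. Since α_{brass} > α_{invar}, cooling drives the brass into tension and the invar into compression.
Setting the final lengths equal and cancelling L: (α₁ − α₂)ΔT = P/(A₁E₁) + P/(A₂E₂).
|α₁ − α₂|·ΔT = 18.3×10⁻⁶ × 54 = 0.0009882.
1/(A₁E₁) + 1/(A₂E₂) = 1/(1925×107×10³) + 1/(2150×147×10³) = 8.019×10⁻⁹ N⁻¹.
So P = 0.0009882 / 8.019×10⁻⁹ = 123.2 kN.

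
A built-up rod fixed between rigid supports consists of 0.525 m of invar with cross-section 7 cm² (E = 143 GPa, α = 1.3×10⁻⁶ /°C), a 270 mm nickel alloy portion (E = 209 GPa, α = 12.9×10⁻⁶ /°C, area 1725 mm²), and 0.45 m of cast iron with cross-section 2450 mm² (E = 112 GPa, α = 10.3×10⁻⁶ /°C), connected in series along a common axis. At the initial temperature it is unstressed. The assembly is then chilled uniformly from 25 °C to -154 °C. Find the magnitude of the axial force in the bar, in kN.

P ≈ 206 kN (tensile)

Free thermal contraction of the whole bar: Σ αᵢΔT Lᵢ = 1.3×10⁻⁶×179×525 + 12.9×10⁻⁶×179×270 + 10.3×10⁻⁶×179×450 = 1.575 mm.
The walls prevent any net length change, so an axial force P (same in every segment) develops. Compatibility: P · Σ Lᵢ/(AᵢEᵢ) = δ_free.
Σ Lᵢ/(AᵢEᵢ) = 525/(700×143×10³) + 270/(1725×209×10³) + 450/(2450×112×10³) = 7.634×10⁻⁶ mm/N.
So P = 1.575 / 7.634×10⁻⁶ = 206.4 kN, tensile.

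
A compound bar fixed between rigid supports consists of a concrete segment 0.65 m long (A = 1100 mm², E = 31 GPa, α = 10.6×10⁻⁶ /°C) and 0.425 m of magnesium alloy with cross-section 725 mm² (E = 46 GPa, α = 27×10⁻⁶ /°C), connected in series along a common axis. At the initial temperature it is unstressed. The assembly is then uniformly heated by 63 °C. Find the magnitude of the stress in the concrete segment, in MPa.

With the walls removed the bar would change length by δ_free = Σ αᵢΔT Lᵢ = 10.6×10⁻⁶×63×650 + 27×10⁻⁶×63×425 = 1.157 mm.
The walls prevent any net length change, so an axial force P (same in every segment) develops. Compatibility: P · Σ Lᵢ/(AᵢEᵢ) = δ_free.
Σ Lᵢ/(AᵢEᵢ) = 650/(1100×31×10³) + 425/(725×46×10³) = 3.181×10⁻⁵ mm/N.
P = 1.157 / 3.181×10⁻⁵ = 36380 N = 36.38 kN, compressive.
σ_{concrete} = P / A = 36380 / 1100 = 33.07 MPa.

σ ≈ 33.1 MPa (compressive)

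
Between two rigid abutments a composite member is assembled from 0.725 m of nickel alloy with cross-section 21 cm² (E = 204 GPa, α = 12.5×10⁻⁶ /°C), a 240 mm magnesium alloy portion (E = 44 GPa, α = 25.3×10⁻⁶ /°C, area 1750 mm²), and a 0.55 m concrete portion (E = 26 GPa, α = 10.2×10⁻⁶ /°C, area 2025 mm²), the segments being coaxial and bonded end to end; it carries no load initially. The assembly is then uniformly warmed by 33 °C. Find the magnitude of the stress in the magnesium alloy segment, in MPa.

σ ≈ 25.6 MPa (compressive)

With the walls removed the bar would change length by δ_free = Σ αᵢΔT Lᵢ = 12.5×10⁻⁶×33×725 + 25.3×10⁻⁶×33×240 + 10.2×10⁻⁶×33×550 = 0.6846 mm.
The rigid supports impose zero overall length change; the single axial force P common to all segments must satisfy P Σ Lᵢ/(AᵢEᵢ) = δ_free.
Σ Lᵢ/(AᵢEᵢ) = 725/(2100×204×10³) + 240/(1750×44×10³) + 550/(2025×26×10³) = 1.526×10⁻⁵ mm/N.
So P = 0.6846 / 1.526×10⁻⁵ = 44.87 kN, compressive.
σ_{magnesium alloy} = P / A = 44870 / 1750 = 25.64 MPa.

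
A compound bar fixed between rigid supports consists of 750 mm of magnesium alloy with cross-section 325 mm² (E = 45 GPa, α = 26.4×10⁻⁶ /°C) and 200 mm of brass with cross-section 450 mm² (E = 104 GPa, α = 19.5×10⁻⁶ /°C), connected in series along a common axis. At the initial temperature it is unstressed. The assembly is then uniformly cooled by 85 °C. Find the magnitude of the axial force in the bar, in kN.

Free thermal contraction of the whole bar: Σ αᵢΔT Lᵢ = 26.4×10⁻⁶×85×750 + 19.5×10⁻⁶×85×200 = 2.014 mm.
Since the ends are fixed, an axial force P builds up, equal in every segment, with P · Σ Lᵢ/(AᵢEᵢ) = δ_free.
Σ Lᵢ/(AᵢEᵢ) = 750/(325×45×10³) + 200/(450×104×10³) = 5.556×10⁻⁵ mm/N.
P = 2.014 / 5.556×10⁻⁵ = 36260 N = 36.26 kN, tensile.

P ≈ 36.3 kN (tensile)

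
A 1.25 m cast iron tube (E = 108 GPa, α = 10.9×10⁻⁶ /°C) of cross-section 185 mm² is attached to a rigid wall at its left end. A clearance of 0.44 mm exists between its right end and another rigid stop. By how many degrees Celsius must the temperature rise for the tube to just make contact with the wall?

ΔT ≈ 32.3 °C

Contact occurs when the free expansion equals the gap: αΔT L = 0.44 mm.
So ΔT = g/(αL) = 0.44/(10.9×10⁻⁶ × 1250) = 32.29 °C.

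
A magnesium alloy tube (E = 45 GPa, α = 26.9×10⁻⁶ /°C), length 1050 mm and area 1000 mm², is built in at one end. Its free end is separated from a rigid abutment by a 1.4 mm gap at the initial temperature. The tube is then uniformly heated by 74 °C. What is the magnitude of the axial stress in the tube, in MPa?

Unrestrained expansion: δ_free = αΔT L = 26.9×10⁻⁶ × 74 × 1050 = 2.09 mm.
After closing the 1.4 mm clearance, 2.09 − 1.4 = 0.6901 mm of expansion remains to be suppressed by the wall.
Compatibility: PL/(AE) = 0.6901 mm, so σ = P/A = E × (0.6901/1050) = 29.58 MPa.

σ ≈ 29.6 MPa (compressive)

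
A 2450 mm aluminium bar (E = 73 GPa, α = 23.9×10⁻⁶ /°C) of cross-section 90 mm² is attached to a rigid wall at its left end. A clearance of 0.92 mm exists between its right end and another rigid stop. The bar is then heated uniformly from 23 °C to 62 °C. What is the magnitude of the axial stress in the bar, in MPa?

σ ≈ 40.6 MPa (compressive)

Free thermal elongation = αΔT L = 23.9×10⁻⁶ × 39 × 2450 = 2.284 mm.
The gap closes (δ_free > 0.92 mm) and the wall then resists a further 2.284 − 0.92 = 1.364 mm of expansion.
That suppressed elongation corresponds to σ = E·Δ/L = 73×10³ × 1.364/2450 = 40.63 MPa.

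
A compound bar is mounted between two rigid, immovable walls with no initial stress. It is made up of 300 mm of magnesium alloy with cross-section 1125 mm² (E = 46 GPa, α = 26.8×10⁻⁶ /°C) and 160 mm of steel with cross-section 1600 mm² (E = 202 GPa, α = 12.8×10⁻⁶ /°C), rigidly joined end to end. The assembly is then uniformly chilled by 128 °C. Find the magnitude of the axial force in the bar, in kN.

Free thermal contraction of the whole bar: Σ αᵢΔT Lᵢ = 26.8×10⁻⁶×128×300 + 12.8×10⁻⁶×128×160 = 1.291 mm.
The walls prevent any net length change, so an axial force P (same in every segment) develops. Compatibility: P · Σ Lᵢ/(AᵢEᵢ) = δ_free.
Σ Lᵢ/(AᵢEᵢ) = 300/(1125×46×10³) + 160/(1600×202×10³) = 6.292×10⁻⁶ mm/N.
So P = 1.291 / 6.292×10⁻⁶ = 205.2 kN, tensile.

P ≈ 205 kN (tensile)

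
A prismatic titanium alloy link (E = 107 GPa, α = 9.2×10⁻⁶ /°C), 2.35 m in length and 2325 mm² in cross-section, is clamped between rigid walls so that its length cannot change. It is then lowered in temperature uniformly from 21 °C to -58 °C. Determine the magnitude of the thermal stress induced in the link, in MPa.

With length fixed, the mechanical strain must cancel the thermal strain αΔT = 9.2×10⁻⁶ × 79 = 726.8×10⁻⁶.
The stress required to suppress this strain is σ = Eε = 107×10³ × 726.8×10⁻⁶ = 77.77 MPa, tensile since the link is trying to contract.

σ ≈ 77.8 MPa (tensile)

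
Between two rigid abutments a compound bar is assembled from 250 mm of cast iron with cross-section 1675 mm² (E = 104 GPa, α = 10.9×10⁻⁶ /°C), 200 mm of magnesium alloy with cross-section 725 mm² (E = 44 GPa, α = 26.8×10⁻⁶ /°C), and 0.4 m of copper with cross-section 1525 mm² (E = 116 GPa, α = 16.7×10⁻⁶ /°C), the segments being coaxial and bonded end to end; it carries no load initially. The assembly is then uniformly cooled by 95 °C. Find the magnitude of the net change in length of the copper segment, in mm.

|ΔL| ≈ 0.316 mm

With the walls removed the bar would change length by δ_free = Σ αᵢΔT Lᵢ = 10.9×10⁻⁶×95×250 + 26.8×10⁻⁶×95×200 + 16.7×10⁻⁶×95×400 = 1.403 mm.
The rigid supports impose zero overall length change; the single axial force P common to all segments must satisfy P Σ Lᵢ/(AᵢEᵢ) = δ_free.
Σ Lᵢ/(AᵢEᵢ) = 250/(1675×104×10³) + 200/(725×44×10³) + 400/(1525×116×10³) = 9.966×10⁻⁶ mm/N.
P = 1.403 / 9.966×10⁻⁶ = 140700 N = 140.7 kN, tensile.
For the copper segment, free thermal change = 16.7×10⁻⁶×95×400 = 0.6346 mm and elastic change from P = 140700×400/(1525×116×10³) = 0.3183 mm; these oppose, so the net change is 0.316 mm (segment shortens).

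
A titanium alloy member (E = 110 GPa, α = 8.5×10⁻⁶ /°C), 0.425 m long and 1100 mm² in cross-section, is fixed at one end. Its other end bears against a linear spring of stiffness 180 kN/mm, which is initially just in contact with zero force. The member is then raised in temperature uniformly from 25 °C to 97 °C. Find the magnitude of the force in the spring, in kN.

P ≈ 28.7 kN

Free thermal expansion: δ_free = αΔT L = 8.5×10⁻⁶ × 72 × 425 = 0.2601 mm.
With a force P in the spring, the elastic change of the member is PL/(AE) and that of the spring is P/k; compatibility requires their sum to equal δ_free.
So P = δ_free / [L/(AE) + 1/k] = 0.2601 / [ 425/(1100×110×10³) + 1/(180×10³) ].
P = 0.2601 / 9.068×10⁻⁶ = 28680 N.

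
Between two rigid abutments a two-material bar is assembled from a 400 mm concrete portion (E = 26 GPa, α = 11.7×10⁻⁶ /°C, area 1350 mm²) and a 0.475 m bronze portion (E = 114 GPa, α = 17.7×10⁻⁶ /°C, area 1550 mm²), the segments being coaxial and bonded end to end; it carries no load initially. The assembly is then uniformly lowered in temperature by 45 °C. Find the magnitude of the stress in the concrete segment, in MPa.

With the walls removed the bar would change length by δ_free = Σ αᵢΔT Lᵢ = 11.7×10⁻⁶×45×400 + 17.7×10⁻⁶×45×475 = 0.5889 mm.
Since the ends are fixed, an axial force P builds up, equal in every segment, with P · Σ Lᵢ/(AᵢEᵢ) = δ_free.
Σ Lᵢ/(AᵢEᵢ) = 400/(1350×26×10³) + 475/(1550×114×10³) = 1.408×10⁻⁵ mm/N.
Hence P = δ_free / Σ(L/AE) = 0.5889/1.408×10⁻⁵ = 41.82 kN (tensile).
σ_{concrete} = P / A = 41820 / 1350 = 30.97 MPa.

σ ≈ 31 MPa (tensile)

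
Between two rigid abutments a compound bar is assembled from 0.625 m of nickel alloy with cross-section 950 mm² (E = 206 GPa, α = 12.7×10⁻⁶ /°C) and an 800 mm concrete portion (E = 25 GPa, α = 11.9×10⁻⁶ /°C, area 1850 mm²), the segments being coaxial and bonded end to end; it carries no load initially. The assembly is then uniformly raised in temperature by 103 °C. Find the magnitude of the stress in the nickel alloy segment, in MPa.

If the supports were absent, the total length change would be Σ αᵢΔT Lᵢ = 12.7×10⁻⁶×103×625 + 11.9×10⁻⁶×103×800 = 1.798 mm.
Since the ends are fixed, an axial force P builds up, equal in every segment, with P · Σ Lᵢ/(AᵢEᵢ) = δ_free.
Σ Lᵢ/(AᵢEᵢ) = 625/(950×206×10³) + 800/(1850×25×10³) = 2.049×10⁻⁵ mm/N.
P = 1.798 / 2.049×10⁻⁵ = 87750 N = 87.75 kN, compressive.
σ_{nickel alloy} = P / A = 87750 / 950 = 92.37 MPa.

σ ≈ 92.4 MPa (compressive)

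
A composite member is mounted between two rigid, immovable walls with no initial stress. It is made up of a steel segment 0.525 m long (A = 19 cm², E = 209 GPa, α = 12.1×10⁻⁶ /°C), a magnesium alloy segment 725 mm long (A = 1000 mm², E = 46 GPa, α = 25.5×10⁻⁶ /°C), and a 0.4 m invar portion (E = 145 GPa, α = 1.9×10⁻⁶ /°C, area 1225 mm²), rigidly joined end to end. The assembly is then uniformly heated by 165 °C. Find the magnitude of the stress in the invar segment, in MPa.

σ ≈ 178 MPa (compressive)

With the walls removed the bar would change length by δ_free = Σ αᵢΔT Lᵢ = 12.1×10⁻⁶×165×525 + 25.5×10⁻⁶×165×725 + 1.9×10⁻⁶×165×400 = 4.224 mm.
The walls prevent any net length change, so an axial force P (same in every segment) develops. Compatibility: P · Σ Lᵢ/(AᵢEᵢ) = δ_free.
Σ Lᵢ/(AᵢEᵢ) = 525/(1900×209×10³) + 725/(1000×46×10³) + 400/(1225×145×10³) = 1.933×10⁻⁵ mm/N.
So P = 4.224 / 1.933×10⁻⁵ = 218.5 kN, compressive.
σ_{invar} = P / A = 218500 / 1225 = 178.3 MPa.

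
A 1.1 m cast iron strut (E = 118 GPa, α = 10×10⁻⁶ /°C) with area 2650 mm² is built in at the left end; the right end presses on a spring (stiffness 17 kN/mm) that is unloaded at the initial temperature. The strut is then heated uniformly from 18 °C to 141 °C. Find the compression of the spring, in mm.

δ ≈ 1.28 mm

If the spring were absent the strut would lengthen by αΔT L = 10×10⁻⁶ × 123 × 1100 = 1.353 mm.
With a force P in the spring, the elastic change of the strut is PL/(AE) and that of the spring is P/k; compatibility requires their sum to equal δ_free.
So P = δ_free / [L/(AE) + 1/k] = 1.353 / [ 1100/(2650×118×10³) + 1/(17×10³) ].
P = 1.353 / 6.234×10⁻⁵ = 21700 N.
Spring compression = P/k = 21700/(17×10³) = 1.277 mm.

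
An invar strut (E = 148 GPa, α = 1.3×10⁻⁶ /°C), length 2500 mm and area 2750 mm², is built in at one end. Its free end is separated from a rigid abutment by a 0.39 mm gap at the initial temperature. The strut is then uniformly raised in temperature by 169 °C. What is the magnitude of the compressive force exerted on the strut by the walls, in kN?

P ≈ 25.9 kN

Free thermal elongation = αΔT L = 1.3×10⁻⁶ × 169 × 2500 = 0.5493 mm.
This exceeds the 0.39 mm gap, so the wall pushes back. The portion of expansion that must be recovered elastically is δ_free − gap = 0.5493 − 0.39 = 0.1593 mm.
Compatibility: PL/(AE) = 0.1593 mm, so σ = P/A = E × (0.1593/2500) = 9.428 MPa.
P = σA = 9.428 × 2750 = 25.93 kN.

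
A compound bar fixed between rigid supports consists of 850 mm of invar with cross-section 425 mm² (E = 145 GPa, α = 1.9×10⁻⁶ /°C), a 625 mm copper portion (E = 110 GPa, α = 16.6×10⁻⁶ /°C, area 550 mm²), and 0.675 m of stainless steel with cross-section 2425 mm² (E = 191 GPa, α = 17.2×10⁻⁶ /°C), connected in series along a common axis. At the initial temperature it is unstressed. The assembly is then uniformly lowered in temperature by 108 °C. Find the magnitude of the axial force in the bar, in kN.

P ≈ 99.6 kN (tensile)

If the supports were absent, the total length change would be Σ αᵢΔT Lᵢ = 1.9×10⁻⁶×108×850 + 16.6×10⁻⁶×108×625 + 17.2×10⁻⁶×108×675 = 2.549 mm.
The walls prevent any net length change, so an axial force P (same in every segment) develops. Compatibility: P · Σ Lᵢ/(AᵢEᵢ) = δ_free.
The series flexibility is Σ Lᵢ/(AᵢEᵢ) = 850/(425×145×10³) + 625/(550×110×10³) + 675/(2425×191×10³) = 2.558×10⁻⁵ mm/N.
P = 2.549 / 2.558×10⁻⁵ = 99640 N = 99.64 kN, tensile.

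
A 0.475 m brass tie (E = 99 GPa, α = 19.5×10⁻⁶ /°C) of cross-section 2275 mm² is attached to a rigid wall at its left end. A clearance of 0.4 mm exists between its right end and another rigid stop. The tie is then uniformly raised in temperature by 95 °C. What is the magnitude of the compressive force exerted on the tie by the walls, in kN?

P ≈ 228 kN

If the wall were absent the tie would grow by αΔT L = 19.5×10⁻⁶ × 95 × 475 = 0.8799 mm.
This exceeds the 0.4 mm gap, so the wall pushes back. The portion of expansion that must be recovered elastically is δ_free − gap = 0.8799 − 0.4 = 0.4799 mm.
So σ = E(δ_free − g)/L = 99×10³ × 0.4799/475 = 100 MPa.
P = σA = 100 × 2275 = 227.6 kN.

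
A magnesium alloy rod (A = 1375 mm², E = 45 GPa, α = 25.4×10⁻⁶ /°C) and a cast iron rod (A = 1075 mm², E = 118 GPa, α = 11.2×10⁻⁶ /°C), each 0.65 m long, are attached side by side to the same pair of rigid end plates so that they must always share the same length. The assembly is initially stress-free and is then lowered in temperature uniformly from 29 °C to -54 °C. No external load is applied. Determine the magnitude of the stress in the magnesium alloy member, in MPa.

σ ≈ 35.6 MPa (tensile)

Both members must finish at the same length. With the larger α, the magnesium alloy tends to over-contract; the plates restrain it, putting the magnesium alloy in tension and the cast iron in compression. With no external load the two internal forces are equal and opposite, magnitude P.
Setting the final lengths equal and cancelling L: (α₁ − α₂)ΔT = P/(A₁E₁) + P/(A₂E₂).
|α₁ − α₂|·ΔT = 14.2×10⁻⁶ × 83 = 0.001179.
1/(A₁E₁) + 1/(A₂E₂) = 1/(1375×45×10³) + 1/(1075×118×10³) = 2.404×10⁻⁸ N⁻¹.
P = 0.001179 / 2.404×10⁻⁸ = 49020 N = 49.02 kN.
σ_{magnesium alloy} = P/A₁ = 49020/1375 = 35.65 MPa, tensile.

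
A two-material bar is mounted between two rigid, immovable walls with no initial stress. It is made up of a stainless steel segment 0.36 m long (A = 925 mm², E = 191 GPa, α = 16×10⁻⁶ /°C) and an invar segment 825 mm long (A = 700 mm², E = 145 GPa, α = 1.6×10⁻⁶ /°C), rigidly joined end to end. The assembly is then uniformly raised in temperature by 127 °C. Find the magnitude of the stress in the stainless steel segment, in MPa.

With the walls removed the bar would change length by δ_free = Σ αᵢΔT Lᵢ = 16×10⁻⁶×127×360 + 1.6×10⁻⁶×127×825 = 0.8992 mm.
The walls prevent any net length change, so an axial force P (same in every segment) develops. Compatibility: P · Σ Lᵢ/(AᵢEᵢ) = δ_free.
Σ Lᵢ/(AᵢEᵢ) = 360/(925×191×10³) + 825/(700×145×10³) = 1.017×10⁻⁵ mm/N.
So P = 0.8992 / 1.017×10⁻⁵ = 88.45 kN, compressive.
σ_{stainless steel} = P / A = 88450 / 925 = 95.62 MPa.

σ ≈ 95.6 MPa (compressive)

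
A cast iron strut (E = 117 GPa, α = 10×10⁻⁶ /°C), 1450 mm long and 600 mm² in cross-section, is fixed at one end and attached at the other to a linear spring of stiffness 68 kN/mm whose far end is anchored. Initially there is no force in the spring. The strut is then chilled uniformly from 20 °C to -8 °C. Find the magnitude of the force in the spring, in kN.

P ≈ 11.5 kN

The unrestrained thermal change is αΔT L = 10×10⁻⁶ × 28 × 1450 = 0.406 mm.
Let P be the tensile force in the spring. The strut extends elastically by PL/(AE) and the spring stretches by P/k; together these equal δ_free.
So P = δ_free / [L/(AE) + 1/k] = 0.406 / [ 1450/(600×117×10³) + 1/(68×10³) ].
P = 0.406 / 3.536×10⁻⁵ = 11480 N.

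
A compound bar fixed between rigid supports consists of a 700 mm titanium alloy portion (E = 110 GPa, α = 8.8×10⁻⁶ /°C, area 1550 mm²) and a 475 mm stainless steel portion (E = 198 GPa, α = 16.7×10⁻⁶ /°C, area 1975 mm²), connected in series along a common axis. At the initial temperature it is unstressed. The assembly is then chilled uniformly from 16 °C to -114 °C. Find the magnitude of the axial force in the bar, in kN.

Free thermal contraction of the whole bar: Σ αᵢΔT Lᵢ = 8.8×10⁻⁶×130×700 + 16.7×10⁻⁶×130×475 = 1.832 mm.
Since the ends are fixed, an axial force P builds up, equal in every segment, with P · Σ Lᵢ/(AᵢEᵢ) = δ_free.
The series flexibility is Σ Lᵢ/(AᵢEᵢ) = 700/(1550×110×10³) + 475/(1975×198×10³) = 5.32×10⁻⁶ mm/N.
Hence P = δ_free / Σ(L/AE) = 1.832/5.32×10⁻⁶ = 344.3 kN (tensile).

P ≈ 344 kN (tensile)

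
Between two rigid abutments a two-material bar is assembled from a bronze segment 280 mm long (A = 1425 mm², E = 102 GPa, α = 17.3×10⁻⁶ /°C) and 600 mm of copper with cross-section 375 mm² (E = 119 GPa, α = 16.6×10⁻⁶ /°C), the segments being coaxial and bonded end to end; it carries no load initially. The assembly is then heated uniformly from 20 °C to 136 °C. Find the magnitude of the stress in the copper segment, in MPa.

If the supports were absent, the total length change would be Σ αᵢΔT Lᵢ = 17.3×10⁻⁶×116×280 + 16.6×10⁻⁶×116×600 = 1.717 mm.
The walls prevent any net length change, so an axial force P (same in every segment) develops. Compatibility: P · Σ Lᵢ/(AᵢEᵢ) = δ_free.
The series flexibility is Σ Lᵢ/(AᵢEᵢ) = 280/(1425×102×10³) + 600/(375×119×10³) = 1.537×10⁻⁵ mm/N.
Hence P = δ_free / Σ(L/AE) = 1.717/1.537×10⁻⁵ = 111.7 kN (compressive).
σ_{copper} = P / A = 111700 / 375 = 297.9 MPa.

σ ≈ 298 MPa (compressive)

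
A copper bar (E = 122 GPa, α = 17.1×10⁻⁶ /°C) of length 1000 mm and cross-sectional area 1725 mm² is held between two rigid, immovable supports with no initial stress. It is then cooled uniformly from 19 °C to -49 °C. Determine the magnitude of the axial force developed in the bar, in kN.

P ≈ 245 kN (tensile)

With zero net strain, σ = E·αΔT = 122 GPa × 17.1×10⁻⁶ × 68 = 141.9 MPa.
P = AEαΔT = 1725 × 122×10³ × 17.1×10⁻⁶ × 68 = 244.7 kN (tensile).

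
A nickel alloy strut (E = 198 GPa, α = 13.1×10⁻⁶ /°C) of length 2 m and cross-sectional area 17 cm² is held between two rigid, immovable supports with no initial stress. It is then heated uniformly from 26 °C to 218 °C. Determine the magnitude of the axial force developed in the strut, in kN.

P ≈ 847 kN (compressive)

With zero net strain, σ = E·αΔT = 198 GPa × 13.1×10⁻⁶ × 192 = 498 MPa.
Then P = σA = 498 × 1700 mm² = 846.6 kN, compressive.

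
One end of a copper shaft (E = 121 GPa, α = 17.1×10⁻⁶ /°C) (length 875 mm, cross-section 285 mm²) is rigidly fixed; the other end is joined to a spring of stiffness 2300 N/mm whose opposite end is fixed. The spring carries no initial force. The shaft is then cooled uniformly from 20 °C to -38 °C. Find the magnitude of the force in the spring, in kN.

P ≈ 1.89 kN

Free thermal contraction: δ_free = αΔT L = 17.1×10⁻⁶ × 58 × 875 = 0.8678 mm.
With a force P in the spring, the elastic change of the shaft is PL/(AE) and that of the spring is P/k; compatibility requires their sum to equal δ_free.
P [ L/(AE) + 1/k ] = δ_free → P [ 875/(285×121×10³) + 1/(2300) ] = 0.8678.
P = 0.8678 / 0.0004602 = 1886 N.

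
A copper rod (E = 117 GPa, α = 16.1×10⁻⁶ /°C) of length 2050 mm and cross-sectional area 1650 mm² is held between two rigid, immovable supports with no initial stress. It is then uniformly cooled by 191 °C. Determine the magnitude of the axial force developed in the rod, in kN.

With zero net strain, σ = E·αΔT = 117 GPa × 16.1×10⁻⁶ × 191 = 359.8 MPa.
Then P = σA = 359.8 × 1650 mm² = 593.6 kN, tensile.

P ≈ 594 kN (tensile)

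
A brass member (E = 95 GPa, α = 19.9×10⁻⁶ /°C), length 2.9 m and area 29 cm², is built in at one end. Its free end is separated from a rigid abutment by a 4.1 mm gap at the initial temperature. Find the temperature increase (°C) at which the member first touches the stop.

ΔT ≈ 71 °C

The gap closes when αΔT L = 4.1 mm, since the member is still unstressed at that instant.
ΔT = 4.1 / (19.9×10⁻⁶ × 2900) = 71.04 °C.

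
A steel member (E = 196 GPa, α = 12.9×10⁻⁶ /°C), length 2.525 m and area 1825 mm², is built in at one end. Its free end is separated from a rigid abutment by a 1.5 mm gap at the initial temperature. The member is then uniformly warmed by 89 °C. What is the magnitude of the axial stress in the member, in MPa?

σ ≈ 109 MPa (compressive)

If the wall were absent the member would grow by αΔT L = 12.9×10⁻⁶ × 89 × 2525 = 2.899 mm.
The gap closes (δ_free > 1.5 mm) and the wall then resists a further 2.899 − 1.5 = 1.399 mm of expansion.
Compatibility: PL/(AE) = 1.399 mm, so σ = P/A = E × (1.399/2525) = 108.6 MPa.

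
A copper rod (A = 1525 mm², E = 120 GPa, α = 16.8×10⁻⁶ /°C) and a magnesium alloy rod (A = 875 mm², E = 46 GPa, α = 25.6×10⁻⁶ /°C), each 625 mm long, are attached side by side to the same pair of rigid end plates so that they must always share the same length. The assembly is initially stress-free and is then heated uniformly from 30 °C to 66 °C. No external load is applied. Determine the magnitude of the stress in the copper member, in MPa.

σ ≈ 6.85 MPa (tensile)

Equilibrium of a rigid end plate with no external load gives equal and opposite internal forces ±P in the two members. Since α_{magnesium alloy} > α_{copper}, heating drives the magnesium alloy into compression and the copper into tension.
Setting the final lengths equal and cancelling L: (α₁ − α₂)ΔT = P/(A₁E₁) + P/(A₂E₂).
|α₁ − α₂|·ΔT = 8.8×10⁻⁶ × 36 = 0.0003168.
1/(A₁E₁) + 1/(A₂E₂) = 1/(1525×120×10³) + 1/(875×46×10³) = 3.031×10⁻⁸ N⁻¹.
So P = 0.0003168 / 3.031×10⁻⁸ = 10.45 kN.
σ_{copper} = P/A₁ = 10450/1525 = 6.854 MPa, tensile.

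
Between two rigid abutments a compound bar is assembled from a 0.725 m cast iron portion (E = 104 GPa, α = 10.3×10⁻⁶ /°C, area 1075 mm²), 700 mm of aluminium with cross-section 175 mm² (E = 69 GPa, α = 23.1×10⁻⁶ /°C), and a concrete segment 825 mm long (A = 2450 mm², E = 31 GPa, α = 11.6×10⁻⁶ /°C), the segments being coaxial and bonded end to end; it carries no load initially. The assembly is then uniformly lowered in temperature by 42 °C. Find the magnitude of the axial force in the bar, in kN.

Free thermal contraction of the whole bar: Σ αᵢΔT Lᵢ = 10.3×10⁻⁶×42×725 + 23.1×10⁻⁶×42×700 + 11.6×10⁻⁶×42×825 = 1.395 mm.
The rigid supports impose zero overall length change; the single axial force P common to all segments must satisfy P Σ Lᵢ/(AᵢEᵢ) = δ_free.
The series flexibility is Σ Lᵢ/(AᵢEᵢ) = 725/(1075×104×10³) + 700/(175×69×10³) + 825/(2450×31×10³) = 7.532×10⁻⁵ mm/N.
Hence P = δ_free / Σ(L/AE) = 1.395/7.532×10⁻⁵ = 18.52 kN (tensile).

P ≈ 18.5 kN (tensile)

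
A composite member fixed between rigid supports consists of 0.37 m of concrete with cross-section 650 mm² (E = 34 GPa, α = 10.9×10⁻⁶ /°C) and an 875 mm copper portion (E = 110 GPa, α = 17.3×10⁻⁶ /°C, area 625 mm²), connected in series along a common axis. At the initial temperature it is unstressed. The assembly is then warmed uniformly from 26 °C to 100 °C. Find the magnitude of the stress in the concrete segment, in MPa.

σ ≈ 74.1 MPa (compressive)

If the supports were absent, the total length change would be Σ αᵢΔT Lᵢ = 10.9×10⁻⁶×74×370 + 17.3×10⁻⁶×74×875 = 1.419 mm.
Since the ends are fixed, an axial force P builds up, equal in every segment, with P · Σ Lᵢ/(AᵢEᵢ) = δ_free.
Σ Lᵢ/(AᵢEᵢ) = 370/(650×34×10³) + 875/(625×110×10³) = 2.947×10⁻⁵ mm/N.
So P = 1.419 / 2.947×10⁻⁵ = 48.14 kN, compressive.
σ_{concrete} = P / A = 48140 / 650 = 74.06 MPa.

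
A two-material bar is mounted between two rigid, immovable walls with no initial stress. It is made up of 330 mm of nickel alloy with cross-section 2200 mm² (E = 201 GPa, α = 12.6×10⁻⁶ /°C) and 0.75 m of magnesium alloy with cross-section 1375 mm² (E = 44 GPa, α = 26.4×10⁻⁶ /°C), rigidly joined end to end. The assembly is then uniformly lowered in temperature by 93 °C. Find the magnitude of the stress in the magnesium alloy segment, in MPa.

Free thermal contraction of the whole bar: Σ αᵢΔT Lᵢ = 12.6×10⁻⁶×93×330 + 26.4×10⁻⁶×93×750 = 2.228 mm.
The rigid supports impose zero overall length change; the single axial force P common to all segments must satisfy P Σ Lᵢ/(AᵢEᵢ) = δ_free.
The series flexibility is Σ Lᵢ/(AᵢEᵢ) = 330/(2200×201×10³) + 750/(1375×44×10³) = 1.314×10⁻⁵ mm/N.
P = 2.228 / 1.314×10⁻⁵ = 169500 N = 169.5 kN, tensile.
σ_{magnesium alloy} = P / A = 169500 / 1375 = 123.3 MPa.

σ ≈ 123 MPa (tensile)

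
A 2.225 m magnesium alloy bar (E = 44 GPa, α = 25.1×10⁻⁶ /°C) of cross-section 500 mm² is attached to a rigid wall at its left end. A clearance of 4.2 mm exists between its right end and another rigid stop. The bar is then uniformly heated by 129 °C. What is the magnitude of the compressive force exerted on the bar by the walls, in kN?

If the wall were absent the bar would grow by αΔT L = 25.1×10⁻⁶ × 129 × 2225 = 7.204 mm.
After closing the 4.2 mm clearance, 7.204 − 4.2 = 3.004 mm of expansion remains to be suppressed by the wall.
That suppressed elongation corresponds to σ = E·Δ/L = 44×10³ × 3.004/2225 = 59.41 MPa.
P = σA = 59.41 × 500 = 29.71 kN.

P ≈ 29.7 kN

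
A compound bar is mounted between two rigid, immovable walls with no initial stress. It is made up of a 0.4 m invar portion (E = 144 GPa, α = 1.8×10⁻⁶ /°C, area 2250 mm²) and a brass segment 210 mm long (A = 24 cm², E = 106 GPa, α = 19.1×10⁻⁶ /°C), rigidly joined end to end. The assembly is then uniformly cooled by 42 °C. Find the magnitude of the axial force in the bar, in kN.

P ≈ 96.5 kN (tensile)

If the supports were absent, the total length change would be Σ αᵢΔT Lᵢ = 1.8×10⁻⁶×42×400 + 19.1×10⁻⁶×42×210 = 0.1987 mm.
Since the ends are fixed, an axial force P builds up, equal in every segment, with P · Σ Lᵢ/(AᵢEᵢ) = δ_free.
The series flexibility is Σ Lᵢ/(AᵢEᵢ) = 400/(2250×144×10³) + 210/(2400×106×10³) = 2.06×10⁻⁶ mm/N.
Hence P = δ_free / Σ(L/AE) = 0.1987/2.06×10⁻⁶ = 96.46 kN (tensile).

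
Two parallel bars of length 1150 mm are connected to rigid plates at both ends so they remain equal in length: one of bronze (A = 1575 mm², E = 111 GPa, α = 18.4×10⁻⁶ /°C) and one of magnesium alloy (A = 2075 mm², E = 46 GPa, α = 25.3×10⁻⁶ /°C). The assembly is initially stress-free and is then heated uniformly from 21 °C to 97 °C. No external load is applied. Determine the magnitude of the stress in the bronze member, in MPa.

σ ≈ 20.6 MPa (tensile)

Both members must finish at the same length. With the larger α, the magnesium alloy tends to over-expand; the plates restrain it, putting the magnesium alloy in compression and the bronze in tension. With no external load the two internal forces are equal and opposite, magnitude P.
Setting the final lengths equal and cancelling L: (α₁ − α₂)ΔT = P/(A₁E₁) + P/(A₂E₂).
|α₁ − α₂|·ΔT = 6.9×10⁻⁶ × 76 = 0.0005244.
1/(A₁E₁) + 1/(A₂E₂) = 1/(1575×111×10³) + 1/(2075×46×10³) = 1.62×10⁻⁸ N⁻¹.
So P = 0.0005244 / 1.62×10⁻⁸ = 32.38 kN.
σ_{bronze} = P/A₁ = 32380/1575 = 20.56 MPa, tensile.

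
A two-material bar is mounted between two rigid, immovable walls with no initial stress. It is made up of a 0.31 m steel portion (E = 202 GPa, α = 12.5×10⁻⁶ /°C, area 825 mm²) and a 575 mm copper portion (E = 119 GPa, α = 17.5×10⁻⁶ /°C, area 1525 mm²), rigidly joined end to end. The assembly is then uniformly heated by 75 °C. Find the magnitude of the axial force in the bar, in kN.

P ≈ 208 kN (compressive)

With the walls removed the bar would change length by δ_free = Σ αᵢΔT Lᵢ = 12.5×10⁻⁶×75×310 + 17.5×10⁻⁶×75×575 = 1.045 mm.
The rigid supports impose zero overall length change; the single axial force P common to all segments must satisfy P Σ Lᵢ/(AᵢEᵢ) = δ_free.
Σ Lᵢ/(AᵢEᵢ) = 310/(825×202×10³) + 575/(1525×119×10³) = 5.029×10⁻⁶ mm/N.
P = 1.045 / 5.029×10⁻⁶ = 207900 N = 207.9 kN, compressive.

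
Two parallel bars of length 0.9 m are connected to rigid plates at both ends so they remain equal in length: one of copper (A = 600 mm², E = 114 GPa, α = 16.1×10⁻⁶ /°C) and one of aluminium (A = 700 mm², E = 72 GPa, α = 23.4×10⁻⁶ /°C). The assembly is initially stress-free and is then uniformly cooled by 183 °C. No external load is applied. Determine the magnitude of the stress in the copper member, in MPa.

Both members must finish at the same length. With the larger α, the aluminium tends to over-contract; the plates restrain it, putting the aluminium in tension and the copper in compression. With no external load the two internal forces are equal and opposite, magnitude P.
Compatibility of the two members (thermal + elastic change equal): (α₁ − α₂)ΔT = P·[1/(A₁E₁) + 1/(A₂E₂)].
|α₁ − α₂|·ΔT = 7.3×10⁻⁶ × 183 = 0.001336.
1/(A₁E₁) + 1/(A₂E₂) = 1/(600×114×10³) + 1/(700×72×10³) = 3.446×10⁻⁸ N⁻¹.
P = 0.001336 / 3.446×10⁻⁸ = 38770 N = 38.77 kN.
σ_{copper} = P/A₁ = 38770/600 = 64.61 MPa, compressive.

σ ≈ 64.6 MPa (compressive)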